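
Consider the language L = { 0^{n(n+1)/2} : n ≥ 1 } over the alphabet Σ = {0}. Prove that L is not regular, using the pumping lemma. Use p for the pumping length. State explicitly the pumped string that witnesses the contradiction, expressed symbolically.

0^{p(p+1)/2+k}

Assume L is regular. Let p be the pumping length given by the pumping lemma.
Take w = 0^{p(p+1)/2} ∈ L with |w| = p(p+1)/2 ≥ p.
The pumping lemma gives a decomposition w = xyz where |xy| ≤ p and |y| ≥ 1.
Then y = 0^k for some k with 1 ≤ k ≤ p.
Pump with i = 2: xy^2z = 0^{p(p+1)/2+k}. Since 1 ≤ k ≤ p, p(p+1)/2 < p(p+1)/2+k ≤ p(p+1)/2+p < (p+1)(p+2)/2, so p(p+1)/2+k is strictly between consecutive triangular numbers. So xy^2z ∉ L.
This is a contradiction; hence L is not regular.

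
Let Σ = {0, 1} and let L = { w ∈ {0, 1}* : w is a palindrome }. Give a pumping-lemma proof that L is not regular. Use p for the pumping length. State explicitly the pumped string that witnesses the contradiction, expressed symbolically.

0^{p+k} 1 0^p

Assume L is regular; let p be its pumping constant.
Take w = 0^p 1 0^p, a palindrome of length 2p+1 ≥ p.
Write w = xyz as guaranteed by the lemma, with |xy| ≤ p and y is nonempty.
The first p characters of w are 0's, so xy (and hence y) consists only of 0's. Write y = 0^k, 1 ≤ k ≤ p.
Pump with i = 2: xy^2z = 0^{p+k} 1 0^p. Its reverse is 0^p 1 0^{p+k}, which differs from xy^2z since k ≥ 1. So xy^2z is not a palindrome and xy^2z ∉ L.
This contradicts the pumping lemma, so L is not regular.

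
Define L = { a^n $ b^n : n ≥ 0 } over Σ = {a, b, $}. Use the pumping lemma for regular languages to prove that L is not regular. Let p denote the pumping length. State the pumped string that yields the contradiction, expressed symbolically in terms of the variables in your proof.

Assume L is regular. Let p be the pumping length given by the pumping lemma.
Take w = a^p $ b^p ∈ L with |w| = 2p+1 ≥ p.
Write w = xyz as guaranteed by the lemma, with |xy| ≤ p and |y| > 0.
Since the first p symbols of w are all a's and |xy| ≤ p, y lies entirely in the leading a-block: y = a^k for some k with 1 ≤ k ≤ p.
Pump with i = 2: xy^2z = a^{p+k} $ b^p, which would require p+k = p. But k ≥ 1, so xy^2z ∉ L.
This contradicts the pumping lemma, so L is not regular.

a^{p+k} $ b^p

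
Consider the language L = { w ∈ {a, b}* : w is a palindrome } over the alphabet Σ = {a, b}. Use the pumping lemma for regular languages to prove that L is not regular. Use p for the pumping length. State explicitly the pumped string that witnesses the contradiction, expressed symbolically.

Assume L is regular; let p be its pumping constant.
Take w = a^p b a^p, a palindrome of length 2p+1 ≥ p.
Write w = xyz as guaranteed by the lemma, with |xy| ≤ p and |y| > 0.
Since the first p symbols of w are all a's and |xy| ≤ p, y lies entirely in the leading a-block: y = a^k for some k with 1 ≤ k ≤ p.
Pump with i = 2: xy^2z = a^{p+k} b a^p. Its reverse is a^p b a^{p+k}, which differs from xy^2z since k ≥ 1. So xy^2z is not a palindrome and xy^2z ∉ L.
This contradicts the pumping lemma, so L is not regular.

a^{p+k} b a^p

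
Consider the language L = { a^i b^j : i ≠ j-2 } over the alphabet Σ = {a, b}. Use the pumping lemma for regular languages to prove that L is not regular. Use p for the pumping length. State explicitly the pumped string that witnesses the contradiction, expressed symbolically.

a^{p+p!} b^{p+p!+2}

Toward a contradiction, assume L is regular with pumping length p.
Choose w = a^p b^{p+p!+2}. Since p ≠ (p+p!+2)-2 = p+p!, w ∈ L; and |w| ≥ p.
The pumping lemma gives a decomposition w = xyz where |xy| ≤ p and y is nonempty.
Because |xy| ≤ p and w begins with p copies of a, we have y = a^k with 1 ≤ k ≤ p.
Since 1 ≤ k ≤ p, k divides p!; set t = 1 + p!/k. Then xy^t z has p + (p!/k)·k = p + p! copies of a. Now the a-count is p+p! and (b-count)-2 = (p+p!+2)-2 = p+p!, so i ≠ j-2 fails. So xy^t z = a^{p+p!} b^{p+p!+2} ∉ L.
Contradiction. Therefore L is not regular.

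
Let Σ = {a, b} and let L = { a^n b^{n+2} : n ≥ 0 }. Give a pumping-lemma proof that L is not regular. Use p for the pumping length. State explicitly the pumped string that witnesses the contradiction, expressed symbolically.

a^{p+k} b^{p+2}

Toward a contradiction, assume L is regular with pumping length p.
Let w = a^p b^{p+2} ∈ L; note |w| = 2p+2 ≥ p.
By the pumping lemma, w = xyz with |xy| ≤ p and y is nonempty.
Because |xy| ≤ p and w begins with p copies of a, we have y = a^k with 1 ≤ k ≤ p.
Pump with i = 2: xy^2z = a^{p+k} b^{p+2}. For this to lie in L we would need p+2 = (p+k)+2, which forces k = 0. But k ≥ 1, so xy^2z ∉ L.
Contradiction. Therefore L is not regular.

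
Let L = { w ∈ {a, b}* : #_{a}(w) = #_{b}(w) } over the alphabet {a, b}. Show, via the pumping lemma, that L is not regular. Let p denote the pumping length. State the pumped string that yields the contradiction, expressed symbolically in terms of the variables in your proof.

a^{p+k} b^p

Suppose for contradiction that L is regular, and let p be the pumping length.
Choose w = a^p b^p ∈ L with |w| = 2p ≥ p.
The pumping lemma gives a decomposition w = xyz where |xy| ≤ p and y is nonempty.
The first p characters of w are a's, so xy (and hence y) consists only of a's. Write y = a^k, 1 ≤ k ≤ p.
Pump with i = 2: xy^2z = a^{p+k} b^p has p+k occurrences of a but only p of b. Since k ≥ 1 the counts differ, so xy^2z ∉ L.
Contradiction. Therefore L is not regular.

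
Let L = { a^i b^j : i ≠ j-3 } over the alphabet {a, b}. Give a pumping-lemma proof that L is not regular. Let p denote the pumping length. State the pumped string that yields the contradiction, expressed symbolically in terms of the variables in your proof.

Assume L is regular; let p be its pumping constant.
Choose w = a^p b^{p+p!+3}. Since p ≠ (p+p!+3)-3 = p+p!, w ∈ L; and |w| ≥ p.
Write w = xyz as guaranteed by the lemma, with |xy| ≤ p and |y| ≥ 1.
Since the first p symbols of w are all a's and |xy| ≤ p, y lies entirely in the leading a-block: y = a^k for some k with 1 ≤ k ≤ p.
Since 1 ≤ k ≤ p, k divides p!; set t = 1 + p!/k. Then xy^t z has p + (p!/k)·k = p + p! copies of a. Now the a-count is p+p! and (b-count)-3 = (p+p!+3)-3 = p+p!, so i ≠ j-3 fails. So xy^t z = a^{p+p!} b^{p+p!+3} ∉ L.
Contradiction. Therefore L is not regular.

a^{p+p!} b^{p+p!+3}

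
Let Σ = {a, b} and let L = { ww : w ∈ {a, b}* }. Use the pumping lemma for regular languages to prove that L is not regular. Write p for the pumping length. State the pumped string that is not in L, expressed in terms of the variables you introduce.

a^{p+k} b^p a^p b^p

Assume L is regular; let p be its pumping constant.
Take w = a^p b^p a^p b^p = uu where u = a^pb^p; then w ∈ L and |w| = 4p ≥ p.
Write w = xyz as guaranteed by the lemma, with |xy| ≤ p and |y| > 0.
The first p characters of w are a's, so xy (and hence y) consists only of a's. Write y = a^k, 1 ≤ k ≤ p.
Pump with i = 2: xy^2z = a^{p+k} b^p a^p b^p, of length 4p+k. Suppose this equals vv. The string starts with a and ends with b, so v does too; thus the boundary between the two copies of v is a b→a transition. There is exactly one such transition, at position 2p+k, so |v| = 2p+k and |vv| = 4p+2k ≠ 4p+k since k ≥ 1. So xy^2z ∉ L.
Contradiction. Therefore L is not regular.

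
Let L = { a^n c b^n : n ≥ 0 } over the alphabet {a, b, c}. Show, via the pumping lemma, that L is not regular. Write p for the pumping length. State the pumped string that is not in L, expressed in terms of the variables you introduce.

Suppose for contradiction that L is regular, and let p be the pumping length.
Take w = a^p c b^p ∈ L with |w| = 2p+1 ≥ p.
By the pumping lemma, w = xyz with |xy| ≤ p and |y| ≥ 1.
Because |xy| ≤ p and w begins with p copies of a, we have y = a^k with 1 ≤ k ≤ p.
Pump with i = 2: xy^2z = a^{p+k} c b^p, which would require p+k = p. But k ≥ 1, so xy^2z ∉ L.
This contradicts the pumping lemma, so L is not regular.

a^{p+k} c b^p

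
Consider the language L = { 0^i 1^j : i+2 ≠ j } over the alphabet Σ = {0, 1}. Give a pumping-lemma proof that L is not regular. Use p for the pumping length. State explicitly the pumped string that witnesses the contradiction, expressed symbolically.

Toward a contradiction, assume L is regular with pumping length p.
Choose w = 0^p 1^{p+p!+2}. Since p ≠ (p+p!+2)-2 = p+p!, w ∈ L; and |w| ≥ p.
By the pumping lemma, w = xyz with |xy| ≤ p and y is nonempty.
Since the first p symbols of w are all 0's and |xy| ≤ p, y lies entirely in the leading 0-block: y = 0^k for some k with 1 ≤ k ≤ p.
Since 1 ≤ k ≤ p, k divides p!; set t = 1 + p!/k. Then xy^t z has p + (p!/k)·k = p + p! copies of 0. Now the 0-count is p+p! and (1-count)-2 = (p+p!+2)-2 = p+p!, so i+2 ≠ j fails. So xy^t z = 0^{p+p!} 1^{p+p!+2} ∉ L.
This contradicts the pumping lemma, so L is not regular.

0^{p+p!} 1^{p+p!+2}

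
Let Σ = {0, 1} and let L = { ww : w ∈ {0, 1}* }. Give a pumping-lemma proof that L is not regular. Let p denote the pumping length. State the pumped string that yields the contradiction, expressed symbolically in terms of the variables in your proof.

0^{p+k} 1^p 0^p 1^p

Assume L is regular. Let p be the pumping length given by the pumping lemma.
Take w = 0^p 1^p 0^p 1^p = uu where u = 0^p1^p; then w ∈ L and |w| = 4p ≥ p.
The pumping lemma gives a decomposition w = xyz where |xy| ≤ p and |y| ≥ 1.
The first p characters of w are 0's, so xy (and hence y) consists only of 0's. Write y = 0^k, 1 ≤ k ≤ p.
Pump with i = 2: xy^2z = 0^{p+k} 1^p 0^p 1^p, of length 4p+k. Suppose this equals vv. The string starts with 0 and ends with 1, so v does too; thus the boundary between the two copies of v is a 1→0 transition. There is exactly one such transition, at position 2p+k, so |v| = 2p+k and |vv| = 4p+2k ≠ 4p+k since k ≥ 1. So xy^2z ∉ L.
Contradiction. Therefore L is not regular.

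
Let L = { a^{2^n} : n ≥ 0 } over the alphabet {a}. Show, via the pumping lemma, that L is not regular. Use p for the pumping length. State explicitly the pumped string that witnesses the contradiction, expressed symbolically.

Assume L is regular. Let p be the pumping length given by the pumping lemma.
Take w = a^{2^p} ∈ L with |w| = 2^p ≥ p.
The pumping lemma gives a decomposition w = xyz where |xy| ≤ p and |y| > 0.
Then y = a^k for some k with 1 ≤ k ≤ p.
Pump with i = 2: xy^2z = a^{2^p+k}. Since 1 ≤ k ≤ p < 2^p, we have 2^p < 2^p+k < 2^{p+1}, so 2^p+k is not a power of 2. So xy^2z ∉ L.
Contradiction. Therefore L is not regular.

a^{2^p+k}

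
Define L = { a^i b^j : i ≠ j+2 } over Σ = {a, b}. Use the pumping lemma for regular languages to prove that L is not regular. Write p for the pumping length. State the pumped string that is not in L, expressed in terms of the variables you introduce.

a^{p+p!} b^{p+p!-2}

Suppose for contradiction that L is regular, and let p be the pumping length.
Choose w = a^p b^{p+p!-2}. Since p ≠ (p+p!-2)+2 = p+p!, w ∈ L; and |w| ≥ p.
The pumping lemma gives a decomposition w = xyz where |xy| ≤ p and y is nonempty.
Because |xy| ≤ p and w begins with p copies of a, we have y = a^k with 1 ≤ k ≤ p.
Since 1 ≤ k ≤ p, k divides p!; set t = 1 + p!/k. Then xy^t z has p + (p!/k)·k = p + p! copies of a. Now the a-count is p+p! and (b-count)+2 = (p+p!-2)+2 = p+p!, so i ≠ j+2 fails. So xy^t z = a^{p+p!} b^{p+p!-2} ∉ L.
This is a contradiction; hence L is not regular.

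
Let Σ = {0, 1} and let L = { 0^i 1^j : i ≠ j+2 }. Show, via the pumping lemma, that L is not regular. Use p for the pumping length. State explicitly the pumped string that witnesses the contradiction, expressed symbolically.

0^{p+p!} 1^{p+p!-2}

Assume L is regular; let p be its pumping constant.
Choose w = 0^p 1^{p+p!-2}. Since p ≠ (p+p!-2)+2 = p+p!, w ∈ L; and |w| ≥ p.
Write w = xyz as guaranteed by the lemma, with |xy| ≤ p and y is nonempty.
Because |xy| ≤ p and w begins with p copies of 0, we have y = 0^k with 1 ≤ k ≤ p.
Since 1 ≤ k ≤ p, k divides p!; set t = 1 + p!/k. Then xy^t z has p + (p!/k)·k = p + p! copies of 0. Now the 0-count is p+p! and (1-count)+2 = (p+p!-2)+2 = p+p!, so i ≠ j+2 fails. So xy^t z = 0^{p+p!} 1^{p+p!-2} ∉ L.
This contradicts the pumping lemma, so L is not regular.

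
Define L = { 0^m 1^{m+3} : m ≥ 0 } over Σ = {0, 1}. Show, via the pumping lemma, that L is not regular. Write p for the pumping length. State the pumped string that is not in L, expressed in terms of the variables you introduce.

Toward a contradiction, assume L is regular with pumping length p.
Choose w = 0^p 1^{p+3}, which is in L with |w| = 2p+3 ≥ p.
By the pumping lemma, w = xyz with |xy| ≤ p and y is nonempty.
Because |xy| ≤ p and w begins with p copies of 0, we have y = 0^k with 1 ≤ k ≤ p.
Pump with i = 2: xy^2z = 0^{p+k} 1^{p+3}. For this to lie in L we would need p+3 = (p+k)+3, which forces k = 0. But k ≥ 1, so xy^2z ∉ L.
Contradiction. Therefore L is not regular.

0^{p+k} 1^{p+3}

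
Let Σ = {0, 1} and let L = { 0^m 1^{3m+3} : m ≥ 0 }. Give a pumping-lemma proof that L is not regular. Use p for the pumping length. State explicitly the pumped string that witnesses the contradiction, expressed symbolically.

Toward a contradiction, assume L is regular with pumping length p.
Let w = 0^p 1^{3p+3} ∈ L; note |w| = 4p+3 ≥ p.
Write w = xyz as guaranteed by the lemma, with |xy| ≤ p and |y| ≥ 1.
Since the first p symbols of w are all 0's and |xy| ≤ p, y lies entirely in the leading 0-block: y = 0^k for some k with 1 ≤ k ≤ p.
Pump with i = 2: xy^2z = 0^{p+k} 1^{3p+3}. For this to lie in L we would need 3p+3 = 3(p+k)+3, which forces k = 0. But k ≥ 1, so xy^2z ∉ L.
This is a contradiction; hence L is not regular.

0^{p+k} 1^{3p+3}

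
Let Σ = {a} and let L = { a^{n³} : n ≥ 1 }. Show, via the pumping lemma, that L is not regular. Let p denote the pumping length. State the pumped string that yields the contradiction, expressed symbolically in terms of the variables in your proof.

a^{p³+k}

Assume L is regular. Let p be the pumping length given by the pumping lemma.
Take w = a^{p³} ∈ L with |w| = p³ ≥ p.
The pumping lemma gives a decomposition w = xyz where |xy| ≤ p and |y| ≥ 1.
Then y = a^k for some k with 1 ≤ k ≤ p.
Pump with i = 2: xy^2z = a^{p³+k}. Since 1 ≤ k ≤ p, p³ < p³+k ≤ p³+p < p³+3p²+3p+1 = (p+1)³, so p³+k is not a perfect cube. So xy^2z ∉ L.
Contradiction. Therefore L is not regular.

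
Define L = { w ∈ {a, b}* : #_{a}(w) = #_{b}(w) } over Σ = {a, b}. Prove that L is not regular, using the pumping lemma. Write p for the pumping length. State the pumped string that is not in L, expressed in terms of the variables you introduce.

a^{p+k} b^p

Suppose for contradiction that L is regular, and let p be the pumping length.
Choose w = a^p b^p ∈ L with |w| = 2p ≥ p.
The pumping lemma gives a decomposition w = xyz where |xy| ≤ p and y is nonempty.
Because |xy| ≤ p and w begins with p copies of a, we have y = a^k with 1 ≤ k ≤ p.
Pump with i = 2: xy^2z = a^{p+k} b^p has p+k occurrences of a but only p of b. Since k ≥ 1 the counts differ, so xy^2z ∉ L.
This is a contradiction; hence L is not regular.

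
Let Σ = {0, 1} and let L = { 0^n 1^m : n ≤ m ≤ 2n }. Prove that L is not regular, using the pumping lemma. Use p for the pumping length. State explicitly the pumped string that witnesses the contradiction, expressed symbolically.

0^{p+k} 1^p

Suppose for contradiction that L is regular, and let p be the pumping length.
Take w = 0^p 1^p ∈ L (since p ≤ p ≤ 2p), with |w| = 2p ≥ p.
The pumping lemma gives a decomposition w = xyz where |xy| ≤ p and |y| ≥ 1.
The first p characters of w are 0's, so xy (and hence y) consists only of 0's. Write y = 0^k, 1 ≤ k ≤ p.
Pump with i = 2: xy^2z = 0^{p+k} 1^p. Now n = p+k > p = m, so the condition n ≤ m fails. Thus xy^2z ∉ L.
Contradiction. Therefore L is not regular.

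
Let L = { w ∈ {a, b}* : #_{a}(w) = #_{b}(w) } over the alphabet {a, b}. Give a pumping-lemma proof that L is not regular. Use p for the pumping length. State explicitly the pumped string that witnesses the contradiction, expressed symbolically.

Suppose for contradiction that L is regular, and let p be the pumping length.
Choose w = a^p b^p ∈ L with |w| = 2p ≥ p.
The pumping lemma gives a decomposition w = xyz where |xy| ≤ p and |y| ≥ 1.
Since the first p symbols of w are all a's and |xy| ≤ p, y lies entirely in the leading a-block: y = a^k for some k with 1 ≤ k ≤ p.
Pump with i = 2: xy^2z = a^{p+k} b^p has p+k occurrences of a but only p of b. Since k ≥ 1 the counts differ, so xy^2z ∉ L.
This contradicts the pumping lemma, so L is not regular.

a^{p+k} b^p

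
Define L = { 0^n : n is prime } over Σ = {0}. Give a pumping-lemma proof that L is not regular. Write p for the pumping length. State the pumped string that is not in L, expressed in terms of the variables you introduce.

Assume L is regular; let p be its pumping constant.
Let q be a prime with q ≥ p+2 (infinitely many primes exist), and take w = 0^q ∈ L with |w| = q ≥ p.
The pumping lemma gives a decomposition w = xyz where |xy| ≤ p and |y| > 0.
Then y = 0^k for some k with 1 ≤ k ≤ p.
Since 1 ≤ k ≤ p, |xz| = q-k. Pump with i = q+1: |xy^{q+1}z| = (q-k)+(q+1)k = q+qk = q(1+k), which is composite (both factors ≥ 2). So xy^{q+1}z = 0^{q(1+k)} ∉ L.
This is a contradiction; hence L is not regular.

0^{q(1+k)}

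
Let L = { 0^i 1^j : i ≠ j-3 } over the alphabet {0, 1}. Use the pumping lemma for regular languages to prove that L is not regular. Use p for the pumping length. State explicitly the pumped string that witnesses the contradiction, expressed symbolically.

Assume L is regular; let p be its pumping constant.
Choose w = 0^p 1^{p+p!+3}. Since p ≠ (p+p!+3)-3 = p+p!, w ∈ L; and |w| ≥ p.
Write w = xyz as guaranteed by the lemma, with |xy| ≤ p and y is nonempty.
The first p characters of w are 0's, so xy (and hence y) consists only of 0's. Write y = 0^k, 1 ≤ k ≤ p.
Since 1 ≤ k ≤ p, k divides p!; set t = 1 + p!/k. Then xy^t z has p + (p!/k)·k = p + p! copies of 0. Now the 0-count is p+p! and (1-count)-3 = (p+p!+3)-3 = p+p!, so i ≠ j-3 fails. So xy^t z = 0^{p+p!} 1^{p+p!+3} ∉ L.
This is a contradiction; hence L is not regular.

0^{p+p!} 1^{p+p!+3}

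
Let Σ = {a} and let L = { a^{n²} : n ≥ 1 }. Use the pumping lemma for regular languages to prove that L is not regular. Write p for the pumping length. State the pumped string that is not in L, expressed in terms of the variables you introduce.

a^{p²+k}

Assume L is regular. Let p be the pumping length given by the pumping lemma.
Take w = a^{p²} ∈ L with |w| = p² ≥ p.
The pumping lemma gives a decomposition w = xyz where |xy| ≤ p and y is nonempty.
Then y = a^k for some k with 1 ≤ k ≤ p.
Pump with i = 2: xy^2z = a^{p²+k}. Since 1 ≤ k ≤ p, p² < p²+k ≤ p²+p < (p+1)², so p²+k lies strictly between consecutive squares and is not a perfect square. So xy^2z ∉ L.
Contradiction. Therefore L is not regular.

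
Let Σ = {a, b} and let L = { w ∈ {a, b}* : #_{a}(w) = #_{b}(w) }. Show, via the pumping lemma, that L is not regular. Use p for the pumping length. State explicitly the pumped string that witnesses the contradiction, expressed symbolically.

a^{p+k} b^p

Toward a contradiction, assume L is regular with pumping length p.
Choose w = a^p b^p ∈ L with |w| = 2p ≥ p.
The pumping lemma gives a decomposition w = xyz where |xy| ≤ p and |y| ≥ 1.
Since the first p symbols of w are all a's and |xy| ≤ p, y lies entirely in the leading a-block: y = a^k for some k with 1 ≤ k ≤ p.
Pump with i = 2: xy^2z = a^{p+k} b^p has p+k occurrences of a but only p of b. Since k ≥ 1 the counts differ, so xy^2z ∉ L.
Contradiction. Therefore L is not regular.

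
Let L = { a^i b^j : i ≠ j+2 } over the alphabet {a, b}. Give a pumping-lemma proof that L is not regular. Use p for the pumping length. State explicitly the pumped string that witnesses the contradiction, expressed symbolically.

Assume L is regular. Let p be the pumping length given by the pumping lemma.
Choose w = a^p b^{p+p!-2}. Since p ≠ (p+p!-2)+2 = p+p!, w ∈ L; and |w| ≥ p.
Write w = xyz as guaranteed by the lemma, with |xy| ≤ p and |y| ≥ 1.
The first p characters of w are a's, so xy (and hence y) consists only of a's. Write y = a^k, 1 ≤ k ≤ p.
Since 1 ≤ k ≤ p, k divides p!; set t = 1 + p!/k. Then xy^t z has p + (p!/k)·k = p + p! copies of a. Now the a-count is p+p! and (b-count)+2 = (p+p!-2)+2 = p+p!, so i ≠ j+2 fails. So xy^t z = a^{p+p!} b^{p+p!-2} ∉ L.
This is a contradiction; hence L is not regular.

a^{p+p!} b^{p+p!-2}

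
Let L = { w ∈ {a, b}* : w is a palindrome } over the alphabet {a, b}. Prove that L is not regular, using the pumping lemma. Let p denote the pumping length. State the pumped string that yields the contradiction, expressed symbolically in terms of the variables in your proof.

Suppose for contradiction that L is regular, and let p be the pumping length.
Take w = a^p b a^p, a palindrome of length 2p+1 ≥ p.
By the pumping lemma, w = xyz with |xy| ≤ p and y is nonempty.
Since the first p symbols of w are all a's and |xy| ≤ p, y lies entirely in the leading a-block: y = a^k for some k with 1 ≤ k ≤ p.
Pump with i = 2: xy^2z = a^{p+k} b a^p. Its reverse is a^p b a^{p+k}, which differs from xy^2z since k ≥ 1. So xy^2z is not a palindrome and xy^2z ∉ L.
This is a contradiction; hence L is not regular.

a^{p+k} b a^p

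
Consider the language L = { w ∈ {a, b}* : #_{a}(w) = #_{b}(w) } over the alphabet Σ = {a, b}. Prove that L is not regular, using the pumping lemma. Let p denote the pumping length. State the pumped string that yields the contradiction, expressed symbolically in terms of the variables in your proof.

Assume L is regular; let p be its pumping constant.
Choose w = a^p b^p ∈ L with |w| = 2p ≥ p.
The pumping lemma gives a decomposition w = xyz where |xy| ≤ p and |y| > 0.
Because |xy| ≤ p and w begins with p copies of a, we have y = a^k with 1 ≤ k ≤ p.
Pump with i = 2: xy^2z = a^{p+k} b^p has p+k occurrences of a but only p of b. Since k ≥ 1 the counts differ, so xy^2z ∉ L.
Contradiction. Therefore L is not regular.

a^{p+k} b^p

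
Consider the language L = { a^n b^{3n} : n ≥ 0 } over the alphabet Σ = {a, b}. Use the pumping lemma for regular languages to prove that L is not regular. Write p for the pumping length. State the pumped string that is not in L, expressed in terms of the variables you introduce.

Assume L is regular; let p be its pumping constant.
Take w = a^p b^{3p}. Then w ∈ L and |w| = 4p ≥ p.
By the pumping lemma, w = xyz with |xy| ≤ p and y is nonempty.
Since the first p symbols of w are all a's and |xy| ≤ p, y lies entirely in the leading a-block: y = a^k for some k with 1 ≤ k ≤ p.
Pump with i = 2: xy^2z = a^{p+k} b^{3p}. For this to lie in L we would need 3p = 3(p+k), which forces k = 0. But k ≥ 1, so xy^2z ∉ L.
This contradicts the pumping lemma, so L is not regular.

a^{p+k} b^{3p}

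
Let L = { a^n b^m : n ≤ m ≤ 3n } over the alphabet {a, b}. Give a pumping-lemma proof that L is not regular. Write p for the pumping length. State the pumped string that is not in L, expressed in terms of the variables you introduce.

Suppose for contradiction that L is regular, and let p be the pumping length.
Take w = a^p b^p ∈ L (since p ≤ p ≤ 3p), with |w| = 2p ≥ p.
The pumping lemma gives a decomposition w = xyz where |xy| ≤ p and y is nonempty.
Since the first p symbols of w are all a's and |xy| ≤ p, y lies entirely in the leading a-block: y = a^k for some k with 1 ≤ k ≤ p.
Pump with i = 2: xy^2z = a^{p+k} b^p. Now n = p+k > p = m, so the condition n ≤ m fails. Thus xy^2z ∉ L.
Contradiction. Therefore L is not regular.

a^{p+k} b^p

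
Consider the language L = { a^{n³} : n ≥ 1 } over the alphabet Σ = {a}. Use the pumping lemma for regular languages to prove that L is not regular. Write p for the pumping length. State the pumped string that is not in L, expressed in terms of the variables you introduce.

a^{p³+k}

Suppose for contradiction that L is regular, and let p be the pumping length.
Take w = a^{p³} ∈ L with |w| = p³ ≥ p.
Write w = xyz as guaranteed by the lemma, with |xy| ≤ p and |y| ≥ 1.
Then y = a^k for some k with 1 ≤ k ≤ p.
Pump with i = 2: xy^2z = a^{p³+k}. Since 1 ≤ k ≤ p, p³ < p³+k ≤ p³+p < p³+3p²+3p+1 = (p+1)³, so p³+k is not a perfect cube. So xy^2z ∉ L.
Contradiction. Therefore L is not regular.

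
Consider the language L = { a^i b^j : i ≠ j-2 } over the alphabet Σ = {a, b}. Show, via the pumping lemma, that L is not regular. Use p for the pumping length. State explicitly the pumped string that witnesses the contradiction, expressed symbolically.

Suppose for contradiction that L is regular, and let p be the pumping length.
Choose w = a^p b^{p+p!+2}. Since p ≠ (p+p!+2)-2 = p+p!, w ∈ L; and |w| ≥ p.
By the pumping lemma, w = xyz with |xy| ≤ p and y is nonempty.
Because |xy| ≤ p and w begins with p copies of a, we have y = a^k with 1 ≤ k ≤ p.
Since 1 ≤ k ≤ p, k divides p!; set t = 1 + p!/k. Then xy^t z has p + (p!/k)·k = p + p! copies of a. Now the a-count is p+p! and (b-count)-2 = (p+p!+2)-2 = p+p!, so i ≠ j-2 fails. So xy^t z = a^{p+p!} b^{p+p!+2} ∉ L.
This contradicts the pumping lemma, so L is not regular.

a^{p+p!} b^{p+p!+2}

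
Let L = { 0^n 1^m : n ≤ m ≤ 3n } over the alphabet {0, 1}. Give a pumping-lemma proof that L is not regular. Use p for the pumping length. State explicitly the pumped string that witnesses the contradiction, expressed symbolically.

0^{p+k} 1^p

Assume L is regular. Let p be the pumping length given by the pumping lemma.
Take w = 0^p 1^p ∈ L (since p ≤ p ≤ 3p), with |w| = 2p ≥ p.
Write w = xyz as guaranteed by the lemma, with |xy| ≤ p and y is nonempty.
The first p characters of w are 0's, so xy (and hence y) consists only of 0's. Write y = 0^k, 1 ≤ k ≤ p.
Pump with i = 2: xy^2z = 0^{p+k} 1^p. Now n = p+k > p = m, so the condition n ≤ m fails. Thus xy^2z ∉ L.
Contradiction. Therefore L is not regular.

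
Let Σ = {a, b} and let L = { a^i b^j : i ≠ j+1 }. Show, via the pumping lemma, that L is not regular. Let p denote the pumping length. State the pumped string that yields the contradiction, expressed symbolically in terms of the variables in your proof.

a^{p+p!} b^{p+p!-1}

Suppose for contradiction that L is regular, and let p be the pumping length.
Choose w = a^p b^{p+p!-1}. Since p ≠ (p+p!-1)+1 = p+p!, w ∈ L; and |w| ≥ p.
Write w = xyz as guaranteed by the lemma, with |xy| ≤ p and |y| ≥ 1.
The first p characters of w are a's, so xy (and hence y) consists only of a's. Write y = a^k, 1 ≤ k ≤ p.
Since 1 ≤ k ≤ p, k divides p!; set t = 1 + p!/k. Then xy^t z has p + (p!/k)·k = p + p! copies of a. Now the a-count is p+p! and (b-count)+1 = (p+p!-1)+1 = p+p!, so i ≠ j+1 fails. So xy^t z = a^{p+p!} b^{p+p!-1} ∉ L.
This contradicts the pumping lemma, so L is not regular.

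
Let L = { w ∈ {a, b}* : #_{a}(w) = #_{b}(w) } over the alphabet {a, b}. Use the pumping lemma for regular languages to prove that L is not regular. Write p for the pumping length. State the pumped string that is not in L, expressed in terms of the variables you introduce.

Assume L is regular. Let p be the pumping length given by the pumping lemma.
Choose w = a^p b^p ∈ L with |w| = 2p ≥ p.
Write w = xyz as guaranteed by the lemma, with |xy| ≤ p and |y| ≥ 1.
The first p characters of w are a's, so xy (and hence y) consists only of a's. Write y = a^k, 1 ≤ k ≤ p.
Pump with i = 2: xy^2z = a^{p+k} b^p has p+k occurrences of a but only p of b. Since k ≥ 1 the counts differ, so xy^2z ∉ L.
This is a contradiction; hence L is not regular.

a^{p+k} b^p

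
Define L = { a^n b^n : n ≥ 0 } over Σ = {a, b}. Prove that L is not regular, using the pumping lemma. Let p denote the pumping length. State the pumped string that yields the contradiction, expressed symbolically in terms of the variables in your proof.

a^{p+k} b^p

Assume L is regular. Let p be the pumping length given by the pumping lemma.
Let w = a^p b^p ∈ L; note |w| = 2p ≥ p.
Write w = xyz as guaranteed by the lemma, with |xy| ≤ p and |y| ≥ 1.
The first p characters of w are a's, so xy (and hence y) consists only of a's. Write y = a^k, 1 ≤ k ≤ p.
Pump with i = 2: xy^2z = a^{p+k} b^p. For this to lie in L we would need p = p+k, which forces k = 0. But k ≥ 1, so xy^2z ∉ L.
This contradicts the pumping lemma, so L is not regular.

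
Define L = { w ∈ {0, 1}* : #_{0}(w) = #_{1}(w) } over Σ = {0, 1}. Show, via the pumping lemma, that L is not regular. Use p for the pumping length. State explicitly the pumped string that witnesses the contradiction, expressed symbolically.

0^{p+k} 1^p

Assume L is regular; let p be its pumping constant.
Choose w = 0^p 1^p ∈ L with |w| = 2p ≥ p.
Write w = xyz as guaranteed by the lemma, with |xy| ≤ p and |y| ≥ 1.
Since the first p symbols of w are all 0's and |xy| ≤ p, y lies entirely in the leading 0-block: y = 0^k for some k with 1 ≤ k ≤ p.
Pump with i = 2: xy^2z = 0^{p+k} 1^p has p+k occurrences of 0 but only p of 1. Since k ≥ 1 the counts differ, so xy^2z ∉ L.
This contradicts the pumping lemma, so L is not regular.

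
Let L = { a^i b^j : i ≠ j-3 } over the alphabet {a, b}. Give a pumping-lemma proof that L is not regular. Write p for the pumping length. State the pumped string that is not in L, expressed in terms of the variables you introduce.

Assume L is regular. Let p be the pumping length given by the pumping lemma.
Choose w = a^p b^{p+p!+3}. Since p ≠ (p+p!+3)-3 = p+p!, w ∈ L; and |w| ≥ p.
Write w = xyz as guaranteed by the lemma, with |xy| ≤ p and |y| ≥ 1.
Since the first p symbols of w are all a's and |xy| ≤ p, y lies entirely in the leading a-block: y = a^k for some k with 1 ≤ k ≤ p.
Since 1 ≤ k ≤ p, k divides p!; set t = 1 + p!/k. Then xy^t z has p + (p!/k)·k = p + p! copies of a. Now the a-count is p+p! and (b-count)-3 = (p+p!+3)-3 = p+p!, so i ≠ j-3 fails. So xy^t z = a^{p+p!} b^{p+p!+3} ∉ L.
Contradiction. Therefore L is not regular.

a^{p+p!} b^{p+p!+3}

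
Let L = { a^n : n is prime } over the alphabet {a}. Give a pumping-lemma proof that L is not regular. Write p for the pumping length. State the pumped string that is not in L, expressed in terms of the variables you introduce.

a^{q(1+k)}

Toward a contradiction, assume L is regular with pumping length p.
Let q be a prime with q ≥ p+2 (infinitely many primes exist), and take w = a^q ∈ L with |w| = q ≥ p.
By the pumping lemma, w = xyz with |xy| ≤ p and y is nonempty.
Then y = a^k for some k with 1 ≤ k ≤ p.
Since 1 ≤ k ≤ p, |xz| = q-k. Pump with i = q+1: |xy^{q+1}z| = (q-k)+(q+1)k = q+qk = q(1+k), which is composite (both factors ≥ 2). So xy^{q+1}z = a^{q(1+k)} ∉ L.
This is a contradiction; hence L is not regular.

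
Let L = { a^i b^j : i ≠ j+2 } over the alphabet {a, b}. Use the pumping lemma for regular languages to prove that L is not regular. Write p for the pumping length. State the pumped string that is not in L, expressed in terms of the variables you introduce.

a^{p+p!} b^{p+p!-2}

Toward a contradiction, assume L is regular with pumping length p.
Choose w = a^p b^{p+p!-2}. Since p ≠ (p+p!-2)+2 = p+p!, w ∈ L; and |w| ≥ p.
By the pumping lemma, w = xyz with |xy| ≤ p and |y| > 0.
Since the first p symbols of w are all a's and |xy| ≤ p, y lies entirely in the leading a-block: y = a^k for some k with 1 ≤ k ≤ p.
Since 1 ≤ k ≤ p, k divides p!; set t = 1 + p!/k. Then xy^t z has p + (p!/k)·k = p + p! copies of a. Now the a-count is p+p! and (b-count)+2 = (p+p!-2)+2 = p+p!, so i ≠ j+2 fails. So xy^t z = a^{p+p!} b^{p+p!-2} ∉ L.
This is a contradiction; hence L is not regular.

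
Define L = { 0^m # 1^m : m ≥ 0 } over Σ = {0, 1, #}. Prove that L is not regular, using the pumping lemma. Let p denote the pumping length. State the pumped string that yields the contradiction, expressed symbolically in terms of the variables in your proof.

Assume L is regular; let p be its pumping constant.
Take w = 0^p # 1^p ∈ L with |w| = 2p+1 ≥ p.
Write w = xyz as guaranteed by the lemma, with |xy| ≤ p and |y| > 0.
The first p characters of w are 0's, so xy (and hence y) consists only of 0's. Write y = 0^k, 1 ≤ k ≤ p.
Pump with i = 2: xy^2z = 0^{p+k} # 1^p, which would require p+k = p. But k ≥ 1, so xy^2z ∉ L.
This is a contradiction; hence L is not regular.

0^{p+k} # 1^p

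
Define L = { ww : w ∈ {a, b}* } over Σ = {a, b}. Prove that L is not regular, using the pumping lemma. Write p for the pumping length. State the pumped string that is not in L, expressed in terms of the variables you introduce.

Suppose for contradiction that L is regular, and let p be the pumping length.
Take w = a^p b^p a^p b^p = uu where u = a^pb^p; then w ∈ L and |w| = 4p ≥ p.
The pumping lemma gives a decomposition w = xyz where |xy| ≤ p and |y| > 0.
The first p characters of w are a's, so xy (and hence y) consists only of a's. Write y = a^k, 1 ≤ k ≤ p.
Pump with i = 2: xy^2z = a^{p+k} b^p a^p b^p, of length 4p+k. Suppose this equals vv. The string starts with a and ends with b, so v does too; thus the boundary between the two copies of v is a b→a transition. There is exactly one such transition, at position 2p+k, so |v| = 2p+k and |vv| = 4p+2k ≠ 4p+k since k ≥ 1. So xy^2z ∉ L.
This contradicts the pumping lemma, so L is not regular.

a^{p+k} b^p a^p b^p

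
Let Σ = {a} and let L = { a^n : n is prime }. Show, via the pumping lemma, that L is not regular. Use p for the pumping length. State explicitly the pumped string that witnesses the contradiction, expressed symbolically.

Suppose for contradiction that L is regular, and let p be the pumping length.
Let q be a prime with q ≥ p+2 (infinitely many primes exist), and take w = a^q ∈ L with |w| = q ≥ p.
By the pumping lemma, w = xyz with |xy| ≤ p and y is nonempty.
Then y = a^k for some k with 1 ≤ k ≤ p.
Since 1 ≤ k ≤ p, |xz| = q-k. Pump with i = q+1: |xy^{q+1}z| = (q-k)+(q+1)k = q+qk = q(1+k), which is composite (both factors ≥ 2). So xy^{q+1}z = a^{q(1+k)} ∉ L.
This contradicts the pumping lemma, so L is not regular.

a^{q(1+k)}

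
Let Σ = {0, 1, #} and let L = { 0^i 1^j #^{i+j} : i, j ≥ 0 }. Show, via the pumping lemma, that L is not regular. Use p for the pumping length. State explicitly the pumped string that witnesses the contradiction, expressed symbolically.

Assume L is regular. Let p be the pumping length given by the pumping lemma.
Take w = 0^p 1^p #^{2p} ∈ L (with i=j=p, i+j=2p), |w| = 4p ≥ p.
Write w = xyz as guaranteed by the lemma, with |xy| ≤ p and |y| > 0.
The first p characters of w are 0's, so xy (and hence y) consists only of 0's. Write y = 0^k, 1 ≤ k ≤ p.
Consider xy^2z = 0^{p+k} 1^p #^{2p}. Now the 0- and 1-counts sum to 2p+k, but the #-count is 2p ≠ 2p+k. So xy^2z ∉ L.
Contradiction. Therefore L is not regular.

0^{p+k} 1^p #^{2p}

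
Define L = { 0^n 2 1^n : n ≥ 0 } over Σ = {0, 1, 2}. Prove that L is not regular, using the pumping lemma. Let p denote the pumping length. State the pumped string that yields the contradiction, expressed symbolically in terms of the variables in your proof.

Toward a contradiction, assume L is regular with pumping length p.
Take w = 0^p 2 1^p ∈ L with |w| = 2p+1 ≥ p.
By the pumping lemma, w = xyz with |xy| ≤ p and |y| ≥ 1.
Since the first p symbols of w are all 0's and |xy| ≤ p, y lies entirely in the leading 0-block: y = 0^k for some k with 1 ≤ k ≤ p.
Pump with i = 2: xy^2z = 0^{p+k} 2 1^p, which would require p+k = p. But k ≥ 1, so xy^2z ∉ L.
Contradiction. Therefore L is not regular.

0^{p+k} 2 1^p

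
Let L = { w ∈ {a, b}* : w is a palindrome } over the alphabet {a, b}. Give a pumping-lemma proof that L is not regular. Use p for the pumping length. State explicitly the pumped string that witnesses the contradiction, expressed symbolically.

a^{p+k} b a^p

Toward a contradiction, assume L is regular with pumping length p.
Take w = a^p b a^p, a palindrome of length 2p+1 ≥ p.
The pumping lemma gives a decomposition w = xyz where |xy| ≤ p and |y| > 0.
The first p characters of w are a's, so xy (and hence y) consists only of a's. Write y = a^k, 1 ≤ k ≤ p.
Pump with i = 2: xy^2z = a^{p+k} b a^p. Its reverse is a^p b a^{p+k}, which differs from xy^2z since k ≥ 1. So xy^2z is not a palindrome and xy^2z ∉ L.
This is a contradiction; hence L is not regular.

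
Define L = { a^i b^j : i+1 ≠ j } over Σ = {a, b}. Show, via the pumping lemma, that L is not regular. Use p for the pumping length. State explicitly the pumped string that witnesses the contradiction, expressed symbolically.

Toward a contradiction, assume L is regular with pumping length p.
Choose w = a^p b^{p+p!+1}. Since p ≠ (p+p!+1)-1 = p+p!, w ∈ L; and |w| ≥ p.
By the pumping lemma, w = xyz with |xy| ≤ p and |y| > 0.
Since the first p symbols of w are all a's and |xy| ≤ p, y lies entirely in the leading a-block: y = a^k for some k with 1 ≤ k ≤ p.
Since 1 ≤ k ≤ p, k divides p!; set t = 1 + p!/k. Then xy^t z has p + (p!/k)·k = p + p! copies of a. Now the a-count is p+p! and (b-count)-1 = (p+p!+1)-1 = p+p!, so i+1 ≠ j fails. So xy^t z = a^{p+p!} b^{p+p!+1} ∉ L.
This contradicts the pumping lemma, so L is not regular.

a^{p+p!} b^{p+p!+1}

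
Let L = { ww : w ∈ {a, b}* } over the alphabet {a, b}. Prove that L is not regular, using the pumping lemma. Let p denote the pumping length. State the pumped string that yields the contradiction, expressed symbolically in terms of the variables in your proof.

a^{p+k} b^p a^p b^p

Suppose for contradiction that L is regular, and let p be the pumping length.
Take w = a^p b^p a^p b^p = uu where u = a^pb^p; then w ∈ L and |w| = 4p ≥ p.
The pumping lemma gives a decomposition w = xyz where |xy| ≤ p and y is nonempty.
The first p characters of w are a's, so xy (and hence y) consists only of a's. Write y = a^k, 1 ≤ k ≤ p.
Pump with i = 2: xy^2z = a^{p+k} b^p a^p b^p, of length 4p+k. Suppose this equals vv. The string starts with a and ends with b, so v does too; thus the boundary between the two copies of v is a b→a transition. There is exactly one such transition, at position 2p+k, so |v| = 2p+k and |vv| = 4p+2k ≠ 4p+k since k ≥ 1. So xy^2z ∉ L.
This is a contradiction; hence L is not regular.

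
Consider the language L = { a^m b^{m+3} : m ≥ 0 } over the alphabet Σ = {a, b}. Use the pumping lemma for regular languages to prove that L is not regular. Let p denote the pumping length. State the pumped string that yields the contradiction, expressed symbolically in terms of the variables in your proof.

Toward a contradiction, assume L is regular with pumping length p.
Let w = a^p b^{p+3} ∈ L; note |w| = 2p+3 ≥ p.
By the pumping lemma, w = xyz with |xy| ≤ p and |y| ≥ 1.
The first p characters of w are a's, so xy (and hence y) consists only of a's. Write y = a^k, 1 ≤ k ≤ p.
Pump with i = 2: xy^2z = a^{p+k} b^{p+3}. For this to lie in L we would need p+3 = (p+k)+3, which forces k = 0. But k ≥ 1, so xy^2z ∉ L.
This is a contradiction; hence L is not regular.

a^{p+k} b^{p+3}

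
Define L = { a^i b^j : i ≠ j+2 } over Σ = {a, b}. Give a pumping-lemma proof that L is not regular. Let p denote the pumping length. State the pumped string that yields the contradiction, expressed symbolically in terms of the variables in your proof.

Toward a contradiction, assume L is regular with pumping length p.
Choose w = a^p b^{p+p!-2}. Since p ≠ (p+p!-2)+2 = p+p!, w ∈ L; and |w| ≥ p.
Write w = xyz as guaranteed by the lemma, with |xy| ≤ p and y is nonempty.
Since the first p symbols of w are all a's and |xy| ≤ p, y lies entirely in the leading a-block: y = a^k for some k with 1 ≤ k ≤ p.
Since 1 ≤ k ≤ p, k divides p!; set t = 1 + p!/k. Then xy^t z has p + (p!/k)·k = p + p! copies of a. Now the a-count is p+p! and (b-count)+2 = (p+p!-2)+2 = p+p!, so i ≠ j+2 fails. So xy^t z = a^{p+p!} b^{p+p!-2} ∉ L.
Contradiction. Therefore L is not regular.

a^{p+p!} b^{p+p!-2}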